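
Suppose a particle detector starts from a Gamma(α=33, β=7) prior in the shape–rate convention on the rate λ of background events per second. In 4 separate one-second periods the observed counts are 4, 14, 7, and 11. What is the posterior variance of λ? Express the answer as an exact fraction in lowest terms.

Total count: 4 + 14 + 7 + 11 = 36.
Total exposure: 4 seconds.
By Gamma–Poisson conjugacy, the posterior is Gamma(α + Σx, β + Σt) = Gamma(33 + 36, 7 + 4) = Gamma(69, 11).
Posterior variance = α'/β'² = 69/121.

69/121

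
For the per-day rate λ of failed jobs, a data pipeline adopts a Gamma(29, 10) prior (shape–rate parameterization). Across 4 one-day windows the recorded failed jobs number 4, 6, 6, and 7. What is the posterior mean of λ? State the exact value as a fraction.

Total count: 4 + 6 + 6 + 7 = 23.
Total exposure: 4 days.
Gamma(α, β) with Poisson data over total exposure Σt gives posterior Gamma(α+Σx, β+Σt) = Gamma(52, 14).
Posterior mean = α'/β' = 52/14 = 26/7.

26/7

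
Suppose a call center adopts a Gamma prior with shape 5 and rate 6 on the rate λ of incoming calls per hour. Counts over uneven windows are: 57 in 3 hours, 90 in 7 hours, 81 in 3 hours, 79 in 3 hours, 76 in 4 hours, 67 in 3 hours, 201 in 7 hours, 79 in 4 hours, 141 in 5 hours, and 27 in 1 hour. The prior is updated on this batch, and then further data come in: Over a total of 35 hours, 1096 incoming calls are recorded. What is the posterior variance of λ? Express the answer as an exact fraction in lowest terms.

1999/6561

Total count: 57 + 90 + 81 + 79 + 76 + 67 + 201 + 79 + 141 + 27 = 898.
Total exposure: 3 + 7 + 3 + 3 + 4 + 3 + 7 + 4 + 5 + 1 = 40 hours.
After the first batch: Gamma(5 + 898, 6 + 40) = Gamma(903, 46).
Total count 1096 over total exposure 35 hours.
After the second batch: Gamma(903 + 1096, 46 + 35) = Gamma(1999, 81).
Posterior variance = α'/β'² = 1999/6561.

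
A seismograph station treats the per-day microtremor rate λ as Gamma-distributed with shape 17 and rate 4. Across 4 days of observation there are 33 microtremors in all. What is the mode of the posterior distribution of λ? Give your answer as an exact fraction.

49/8

Total count 33 over total exposure 4 days.
The Gamma prior is conjugate for the Poisson rate, so λ | data ~ Gamma(17+33, 4+4) = Gamma(50, 8).
Posterior mode = (α'−1)/β' = 49/8.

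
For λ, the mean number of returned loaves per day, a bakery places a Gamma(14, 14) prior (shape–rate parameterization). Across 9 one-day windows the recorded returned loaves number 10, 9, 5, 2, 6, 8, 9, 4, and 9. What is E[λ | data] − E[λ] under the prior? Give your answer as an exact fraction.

Total count: 10 + 9 + 5 + 2 + 6 + 8 + 9 + 4 + 9 = 62.
Total exposure: 9 days.
Conjugate update: add total count to the shape and total exposure to the rate, giving Gamma(76, 23).
Posterior mean = 76/23 = 76/23; prior mean = 14/14 = 1. Difference = 76/23 − 1 = 53/23.

53/23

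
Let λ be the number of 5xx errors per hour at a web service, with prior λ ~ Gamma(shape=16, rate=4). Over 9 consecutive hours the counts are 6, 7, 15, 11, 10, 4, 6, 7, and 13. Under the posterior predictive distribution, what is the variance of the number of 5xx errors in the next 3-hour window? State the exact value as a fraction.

Total count: 6 + 7 + 15 + 11 + 10 + 4 + 6 + 7 + 13 = 79.
Total exposure: 9 hours.
The Gamma prior is conjugate for the Poisson rate, so λ | data ~ Gamma(16+79, 4+9) = Gamma(95, 13).
The posterior predictive for a window of length T is Negative Binomial with variance T·α'·(β'+T)/β'² = 3·95·16/169 = 4560/169.

4560/169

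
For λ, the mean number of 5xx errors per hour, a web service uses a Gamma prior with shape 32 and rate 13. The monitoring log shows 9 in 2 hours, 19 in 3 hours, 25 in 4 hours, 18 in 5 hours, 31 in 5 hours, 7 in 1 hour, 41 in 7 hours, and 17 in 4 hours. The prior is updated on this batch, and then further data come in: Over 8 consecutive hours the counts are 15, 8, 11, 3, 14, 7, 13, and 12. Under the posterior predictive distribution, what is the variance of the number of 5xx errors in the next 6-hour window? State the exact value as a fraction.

Total count: 9 + 19 + 25 + 18 + 31 + 7 + 41 + 17 = 167.
Total exposure: 2 + 3 + 4 + 5 + 5 + 1 + 7 + 4 = 31 hours.
After the first batch: Gamma(32 + 167, 13 + 31) = Gamma(199, 44).
Total count: 15 + 8 + 11 + 3 + 14 + 7 + 13 + 12 = 83.
Total exposure: 8 hours.
After the second batch: Gamma(199 + 83, 44 + 8) = Gamma(282, 52).
The posterior predictive for a window of length T is Negative Binomial with variance T·α'·(β'+T)/β'² = 6·282·58/2704 = 12267/338.

12267/338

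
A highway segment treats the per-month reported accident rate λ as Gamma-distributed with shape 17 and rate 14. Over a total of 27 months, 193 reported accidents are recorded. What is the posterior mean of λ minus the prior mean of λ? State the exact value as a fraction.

2243/574

Total count 193 over total exposure 27 months.
The Gamma prior is conjugate for the Poisson rate, so λ | data ~ Gamma(17+193, 14+27) = Gamma(210, 41).
Posterior mean = 210/41 = 210/41; prior mean = 17/14 = 17/14. Difference = 210/41 − 17/14 = 2243/574.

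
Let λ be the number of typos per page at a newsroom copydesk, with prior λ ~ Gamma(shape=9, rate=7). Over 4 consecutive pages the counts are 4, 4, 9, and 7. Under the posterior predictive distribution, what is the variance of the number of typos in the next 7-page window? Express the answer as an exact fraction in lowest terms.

Total count: 4 + 4 + 9 + 7 = 24.
Total exposure: 4 pages.
By Gamma–Poisson conjugacy, the posterior is Gamma(α + Σx, β + Σt) = Gamma(9 + 24, 7 + 4) = Gamma(33, 11).
The posterior predictive for a window of length T is Negative Binomial with variance T·α'·(β'+T)/β'² = 7·33·18/121 = 378/11.

378/11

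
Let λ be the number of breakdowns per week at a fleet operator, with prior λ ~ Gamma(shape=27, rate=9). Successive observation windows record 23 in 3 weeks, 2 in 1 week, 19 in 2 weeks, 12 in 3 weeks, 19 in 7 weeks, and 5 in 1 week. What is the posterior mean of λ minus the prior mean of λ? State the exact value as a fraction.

29/26

Total count: 23 + 2 + 19 + 12 + 19 + 5 = 80.
Total exposure: 3 + 1 + 2 + 3 + 7 + 1 = 17 weeks.
Conjugate update: add total count to the shape and total exposure to the rate, giving Gamma(107, 26).
Posterior mean = 107/26 = 107/26; prior mean = 27/9 = 3. Difference = 107/26 − 3 = 29/26.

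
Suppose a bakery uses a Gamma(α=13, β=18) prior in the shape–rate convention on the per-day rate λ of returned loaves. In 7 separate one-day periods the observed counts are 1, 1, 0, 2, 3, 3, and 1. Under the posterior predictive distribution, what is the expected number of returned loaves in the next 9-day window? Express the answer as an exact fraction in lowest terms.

216/25

Total count: 1 + 1 + 0 + 2 + 3 + 3 + 1 = 11.
Total exposure: 7 days.
By Gamma–Poisson conjugacy, the posterior is Gamma(α + Σx, β + Σt) = Gamma(13 + 11, 18 + 7) = Gamma(24, 25).
Predictive mean over a 9-day window = T·E[λ|data] = 9·24/25 = 216/25.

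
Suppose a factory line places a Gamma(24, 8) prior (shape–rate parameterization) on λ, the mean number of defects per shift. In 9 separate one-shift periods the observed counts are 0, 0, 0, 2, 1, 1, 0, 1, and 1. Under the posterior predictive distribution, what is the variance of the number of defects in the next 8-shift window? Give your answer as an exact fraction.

Total count: 0 + 0 + 0 + 2 + 1 + 1 + 0 + 1 + 1 = 6.
Total exposure: 9 shifts.
Gamma(α, β) with Poisson data over total exposure Σt gives posterior Gamma(α+Σx, β+Σt) = Gamma(30, 17).
The posterior predictive for a window of length T is Negative Binomial with variance T·α'·(β'+T)/β'² = 8·30·25/289 = 6000/289.

6000/289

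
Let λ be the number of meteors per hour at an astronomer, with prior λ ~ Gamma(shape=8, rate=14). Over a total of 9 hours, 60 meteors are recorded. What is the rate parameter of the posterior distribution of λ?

23

Total count 60 over total exposure 9 hours.
Gamma(α, β) with Poisson data over total exposure Σt gives posterior Gamma(α+Σx, β+Σt) = Gamma(68, 23).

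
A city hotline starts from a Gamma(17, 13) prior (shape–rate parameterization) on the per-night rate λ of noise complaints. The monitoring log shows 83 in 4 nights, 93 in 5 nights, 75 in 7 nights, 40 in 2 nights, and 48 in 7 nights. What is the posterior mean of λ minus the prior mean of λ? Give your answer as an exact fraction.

1991/247

Total count: 83 + 93 + 75 + 40 + 48 = 339.
Total exposure: 4 + 5 + 7 + 2 + 7 = 25 nights.
Gamma(α, β) with Poisson data over total exposure Σt gives posterior Gamma(α+Σx, β+Σt) = Gamma(356, 38).
Posterior mean = 356/38 = 178/19; prior mean = 17/13 = 17/13. Difference = 178/19 − 17/13 = 1991/247.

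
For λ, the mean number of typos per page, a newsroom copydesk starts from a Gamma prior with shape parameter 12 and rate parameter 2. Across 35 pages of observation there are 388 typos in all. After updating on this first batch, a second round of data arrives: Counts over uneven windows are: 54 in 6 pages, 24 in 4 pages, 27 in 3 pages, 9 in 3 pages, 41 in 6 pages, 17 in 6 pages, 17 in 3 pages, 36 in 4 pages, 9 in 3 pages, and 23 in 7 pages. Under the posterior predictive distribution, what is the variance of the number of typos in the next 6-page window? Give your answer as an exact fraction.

86724/1681

Total count 388 over total exposure 35 pages.
After the first batch: Gamma(12 + 388, 2 + 35) = Gamma(400, 37).
Total count: 54 + 24 + 27 + 9 + 41 + 17 + 17 + 36 + 9 + 23 = 257.
Total exposure: 6 + 4 + 3 + 3 + 6 + 6 + 3 + 4 + 3 + 7 = 45 pages.
After the second batch: Gamma(400 + 257, 37 + 45) = Gamma(657, 82).
The posterior predictive for a window of length T is Negative Binomial with variance T·α'·(β'+T)/β'² = 6·657·88/6724 = 86724/1681.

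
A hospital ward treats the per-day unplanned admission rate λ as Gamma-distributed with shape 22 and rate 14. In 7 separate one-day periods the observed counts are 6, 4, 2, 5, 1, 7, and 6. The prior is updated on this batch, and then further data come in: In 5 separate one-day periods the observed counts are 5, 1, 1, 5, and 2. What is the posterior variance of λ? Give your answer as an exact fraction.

67/676

Total count: 6 + 4 + 2 + 5 + 1 + 7 + 6 = 31.
Total exposure: 7 days.
After the first batch: Gamma(22 + 31, 14 + 7) = Gamma(53, 21).
Total count: 5 + 1 + 1 + 5 + 2 = 14.
Total exposure: 5 days.
After the second batch: Gamma(53 + 14, 21 + 5) = Gamma(67, 26).
Posterior variance = α'/β'² = 67/676.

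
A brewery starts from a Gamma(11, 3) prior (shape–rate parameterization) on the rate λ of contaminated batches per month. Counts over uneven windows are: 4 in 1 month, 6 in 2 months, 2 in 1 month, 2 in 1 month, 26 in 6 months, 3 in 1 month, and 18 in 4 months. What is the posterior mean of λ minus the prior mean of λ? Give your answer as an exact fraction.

Total count: 4 + 6 + 2 + 2 + 26 + 3 + 18 = 61.
Total exposure: 1 + 2 + 1 + 1 + 6 + 1 + 4 = 16 months.
By Gamma–Poisson conjugacy, the posterior is Gamma(α + Σx, β + Σt) = Gamma(11 + 61, 3 + 16) = Gamma(72, 19).
Posterior mean = 72/19 = 72/19; prior mean = 11/3 = 11/3. Difference = 72/19 − 11/3 = 7/57.

7/57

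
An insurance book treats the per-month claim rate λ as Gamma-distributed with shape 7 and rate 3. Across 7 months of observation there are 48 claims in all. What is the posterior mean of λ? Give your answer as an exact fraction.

Total count 48 over total exposure 7 months.
Posterior: α' = 7 + 48 = 55, β' = 3 + 7 = 10.
Posterior mean = α'/β' = 55/10 = 11/2.

11/2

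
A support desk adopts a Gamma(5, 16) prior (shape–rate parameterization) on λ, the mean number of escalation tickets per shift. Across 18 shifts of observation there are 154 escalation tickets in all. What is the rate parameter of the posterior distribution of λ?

Total count 154 over total exposure 18 shifts.
Conjugate update: add total count to the shape and total exposure to the rate, giving Gamma(159, 34).

34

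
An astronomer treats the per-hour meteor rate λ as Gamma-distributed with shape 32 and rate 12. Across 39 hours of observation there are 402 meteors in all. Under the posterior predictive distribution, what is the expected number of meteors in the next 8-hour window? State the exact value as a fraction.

Total count 402 over total exposure 39 hours.
By Gamma–Poisson conjugacy, the posterior is Gamma(α + Σx, β + Σt) = Gamma(32 + 402, 12 + 39) = Gamma(434, 51).
Predictive mean over an 8-hour window = T·E[λ|data] = 8·434/51 = 3472/51.

3472/51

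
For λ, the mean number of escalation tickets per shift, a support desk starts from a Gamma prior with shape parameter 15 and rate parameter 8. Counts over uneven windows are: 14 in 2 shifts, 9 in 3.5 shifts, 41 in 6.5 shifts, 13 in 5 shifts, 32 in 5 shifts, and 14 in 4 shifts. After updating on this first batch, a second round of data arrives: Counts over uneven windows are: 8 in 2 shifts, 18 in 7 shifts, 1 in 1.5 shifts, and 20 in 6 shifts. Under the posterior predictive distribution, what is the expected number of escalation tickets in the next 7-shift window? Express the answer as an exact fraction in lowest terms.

Total count: 14 + 9 + 41 + 13 + 32 + 14 = 123.
Total exposure: 2 + 3.5 + 6.5 + 5 + 5 + 4 = 26 shifts.
After the first batch: Gamma(15 + 123, 8 + 26) = Gamma(138, 34).
Total count: 8 + 18 + 1 + 20 = 47.
Total exposure: 2 + 7 + 1.5 + 6 = 16.5 shifts.
After the second batch: Gamma(138 + 47, 34 + 16.5) = Gamma(185, 101/2).
Predictive mean over a 7-shift window = T·E[λ|data] = 7·185/(101/2) = 2590/101.

2590/101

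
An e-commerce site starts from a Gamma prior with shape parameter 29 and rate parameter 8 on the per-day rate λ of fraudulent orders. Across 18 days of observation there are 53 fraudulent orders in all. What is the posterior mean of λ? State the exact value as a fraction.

Total count 53 over total exposure 18 days.
The Gamma prior is conjugate for the Poisson rate, so λ | data ~ Gamma(29+53, 8+18) = Gamma(82, 26).
Posterior mean = α'/β' = 82/26 = 41/13.

41/13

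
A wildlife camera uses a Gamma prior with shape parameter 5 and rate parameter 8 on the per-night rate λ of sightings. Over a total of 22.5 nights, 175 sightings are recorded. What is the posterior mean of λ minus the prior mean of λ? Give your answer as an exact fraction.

2575/488

Total count 175 over total exposure 22.5 nights.
The Gamma prior is conjugate for the Poisson rate, so λ | data ~ Gamma(5+175, 8+22.5) = Gamma(180, 61/2).
Posterior mean = 180/(61/2) = 360/61; prior mean = 5/8 = 5/8. Difference = 360/61 − 5/8 = 2575/488.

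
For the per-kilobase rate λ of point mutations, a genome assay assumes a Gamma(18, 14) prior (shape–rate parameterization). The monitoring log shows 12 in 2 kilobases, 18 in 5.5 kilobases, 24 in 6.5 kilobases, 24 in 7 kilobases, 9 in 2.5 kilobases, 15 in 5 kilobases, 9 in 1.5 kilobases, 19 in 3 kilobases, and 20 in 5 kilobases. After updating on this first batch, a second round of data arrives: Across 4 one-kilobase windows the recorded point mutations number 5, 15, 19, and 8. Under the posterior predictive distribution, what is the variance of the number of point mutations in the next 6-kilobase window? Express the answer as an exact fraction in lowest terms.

Total count: 12 + 18 + 24 + 24 + 9 + 15 + 9 + 19 + 20 = 150.
Total exposure: 2 + 5.5 + 6.5 + 7 + 2.5 + 5 + 1.5 + 3 + 5 = 38 kilobases.
After the first batch: Gamma(18 + 150, 14 + 38) = Gamma(168, 52).
Total count: 5 + 15 + 19 + 8 = 47.
Total exposure: 4 kilobases.
After the second batch: Gamma(168 + 47, 52 + 4) = Gamma(215, 56).
The posterior predictive for a window of length T is Negative Binomial with variance T·α'·(β'+T)/β'² = 6·215·62/3136 = 19995/784.

19995/784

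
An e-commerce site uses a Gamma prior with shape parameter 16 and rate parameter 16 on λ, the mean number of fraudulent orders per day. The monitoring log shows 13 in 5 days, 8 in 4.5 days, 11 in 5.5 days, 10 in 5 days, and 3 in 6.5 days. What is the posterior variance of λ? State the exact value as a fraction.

Total count: 13 + 8 + 11 + 10 + 3 = 45.
Total exposure: 5 + 4.5 + 5.5 + 5 + 6.5 = 26.5 days.
By Gamma–Poisson conjugacy, the posterior is Gamma(α + Σx, β + Σt) = Gamma(16 + 45, 16 + 26.5) = Gamma(61, 85/2).
Posterior variance = α'/β'² = 61/(7225/4) = 244/7225.

244/7225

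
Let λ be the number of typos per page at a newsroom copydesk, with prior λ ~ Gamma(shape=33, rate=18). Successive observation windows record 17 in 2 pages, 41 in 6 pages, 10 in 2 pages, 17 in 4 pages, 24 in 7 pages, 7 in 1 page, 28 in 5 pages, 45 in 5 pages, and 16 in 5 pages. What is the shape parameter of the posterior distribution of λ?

Total count: 17 + 41 + 10 + 17 + 24 + 7 + 28 + 45 + 16 = 205.
Total exposure: 2 + 6 + 2 + 4 + 7 + 1 + 5 + 5 + 5 = 37 pages.
By Gamma–Poisson conjugacy, the posterior is Gamma(α + Σx, β + Σt) = Gamma(33 + 205, 18 + 37) = Gamma(238, 55).

238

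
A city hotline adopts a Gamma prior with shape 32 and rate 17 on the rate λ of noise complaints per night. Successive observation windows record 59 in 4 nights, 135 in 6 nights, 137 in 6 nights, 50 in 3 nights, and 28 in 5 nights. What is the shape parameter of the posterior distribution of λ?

Total count: 59 + 135 + 137 + 50 + 28 = 409.
Total exposure: 4 + 6 + 6 + 3 + 5 = 24 nights.
The Gamma prior is conjugate for the Poisson rate, so λ | data ~ Gamma(32+409, 17+24) = Gamma(441, 41).

441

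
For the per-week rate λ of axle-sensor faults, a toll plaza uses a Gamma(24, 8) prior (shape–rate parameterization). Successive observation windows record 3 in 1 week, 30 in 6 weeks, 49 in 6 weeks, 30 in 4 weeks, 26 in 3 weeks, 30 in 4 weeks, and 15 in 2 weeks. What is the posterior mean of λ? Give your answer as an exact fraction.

207/34

Total count: 3 + 30 + 49 + 30 + 26 + 30 + 15 = 183.
Total exposure: 1 + 6 + 6 + 4 + 3 + 4 + 2 = 26 weeks.
Posterior: α' = 24 + 183 = 207, β' = 8 + 26 = 34.
Posterior mean = α'/β' = 207/34.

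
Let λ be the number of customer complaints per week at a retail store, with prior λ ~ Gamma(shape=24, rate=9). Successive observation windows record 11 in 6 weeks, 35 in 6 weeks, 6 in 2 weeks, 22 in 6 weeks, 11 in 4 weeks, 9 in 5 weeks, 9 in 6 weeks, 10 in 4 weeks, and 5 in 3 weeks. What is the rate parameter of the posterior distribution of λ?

Total count: 11 + 35 + 6 + 22 + 11 + 9 + 9 + 10 + 5 = 118.
Total exposure: 6 + 6 + 2 + 6 + 4 + 5 + 6 + 4 + 3 = 42 weeks.
The Gamma prior is conjugate for the Poisson rate, so λ | data ~ Gamma(24+118, 9+42) = Gamma(142, 51).

51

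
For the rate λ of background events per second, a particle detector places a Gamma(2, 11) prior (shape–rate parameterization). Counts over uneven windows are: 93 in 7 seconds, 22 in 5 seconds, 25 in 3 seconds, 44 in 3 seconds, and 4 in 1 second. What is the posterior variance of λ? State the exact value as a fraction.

Total count: 93 + 22 + 25 + 44 + 4 = 188.
Total exposure: 7 + 5 + 3 + 3 + 1 = 19 seconds.
By Gamma–Poisson conjugacy, the posterior is Gamma(α + Σx, β + Σt) = Gamma(2 + 188, 11 + 19) = Gamma(190, 30).
Posterior variance = α'/β'² = 190/900 = 19/90.

19/90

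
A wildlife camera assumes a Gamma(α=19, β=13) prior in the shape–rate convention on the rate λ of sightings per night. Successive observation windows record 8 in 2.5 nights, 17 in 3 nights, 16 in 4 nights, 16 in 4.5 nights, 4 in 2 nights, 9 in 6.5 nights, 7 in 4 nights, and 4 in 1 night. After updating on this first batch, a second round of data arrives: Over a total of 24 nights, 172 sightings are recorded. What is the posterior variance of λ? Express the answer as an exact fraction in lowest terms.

1088/16641

Total count: 8 + 17 + 16 + 16 + 4 + 9 + 7 + 4 = 81.
Total exposure: 2.5 + 3 + 4 + 4.5 + 2 + 6.5 + 4 + 1 = 27.5 nights.
After the first batch: Gamma(19 + 81, 13 + 27.5) = Gamma(100, 81/2).
Total count 172 over total exposure 24 nights.
After the second batch: Gamma(100 + 172, 81/2 + 24) = Gamma(272, 129/2).
Posterior variance = α'/β'² = 272/(16641/4) = 1088/16641.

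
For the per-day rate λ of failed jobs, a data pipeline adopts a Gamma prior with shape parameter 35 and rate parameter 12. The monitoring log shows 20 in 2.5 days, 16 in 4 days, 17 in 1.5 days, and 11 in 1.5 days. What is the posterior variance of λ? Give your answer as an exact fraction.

396/1849

Total count: 20 + 16 + 17 + 11 = 64.
Total exposure: 2.5 + 4 + 1.5 + 1.5 = 9.5 days.
Posterior: α' = 35 + 64 = 99, β' = 12 + 9.5 = 43/2.
Posterior variance = α'/β'² = 99/(1849/4) = 396/1849.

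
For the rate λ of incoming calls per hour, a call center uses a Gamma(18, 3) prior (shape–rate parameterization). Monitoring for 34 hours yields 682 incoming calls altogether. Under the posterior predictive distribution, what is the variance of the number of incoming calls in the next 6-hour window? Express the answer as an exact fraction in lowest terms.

180600/1369

Total count 682 over total exposure 34 hours.
Conjugate update: add total count to the shape and total exposure to the rate, giving Gamma(700, 37).
The posterior predictive for a window of length T is Negative Binomial with variance T·α'·(β'+T)/β'² = 6·700·43/1369 = 180600/1369.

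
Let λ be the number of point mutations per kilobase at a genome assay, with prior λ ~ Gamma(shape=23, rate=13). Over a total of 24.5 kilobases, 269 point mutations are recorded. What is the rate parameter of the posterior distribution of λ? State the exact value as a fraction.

75/2

Total count 269 over total exposure 24.5 kilobases.
The Gamma prior is conjugate for the Poisson rate, so λ | data ~ Gamma(23+269, 13+24.5) = Gamma(292, 75/2).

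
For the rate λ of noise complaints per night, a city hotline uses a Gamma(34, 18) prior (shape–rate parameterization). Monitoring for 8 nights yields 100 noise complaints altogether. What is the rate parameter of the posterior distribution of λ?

26

Total count 100 over total exposure 8 nights.
Posterior: α' = 34 + 100 = 134, β' = 18 + 8 = 26.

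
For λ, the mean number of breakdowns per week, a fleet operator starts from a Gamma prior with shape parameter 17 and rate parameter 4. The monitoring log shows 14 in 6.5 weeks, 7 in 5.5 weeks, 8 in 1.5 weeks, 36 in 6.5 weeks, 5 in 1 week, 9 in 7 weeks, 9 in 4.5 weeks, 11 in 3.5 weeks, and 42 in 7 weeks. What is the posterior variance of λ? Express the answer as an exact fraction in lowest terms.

158/2209

Total count: 14 + 7 + 8 + 36 + 5 + 9 + 9 + 11 + 42 = 141.
Total exposure: 6.5 + 5.5 + 1.5 + 6.5 + 1 + 7 + 4.5 + 3.5 + 7 = 43 weeks.
The Gamma prior is conjugate for the Poisson rate, so λ | data ~ Gamma(17+141, 4+43) = Gamma(158, 47).
Posterior variance = α'/β'² = 158/2209.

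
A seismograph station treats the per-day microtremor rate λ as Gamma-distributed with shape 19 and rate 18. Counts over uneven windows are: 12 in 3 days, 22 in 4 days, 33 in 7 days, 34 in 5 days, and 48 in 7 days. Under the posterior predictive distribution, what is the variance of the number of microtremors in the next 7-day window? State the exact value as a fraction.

Total count: 12 + 22 + 33 + 34 + 48 = 149.
Total exposure: 3 + 4 + 7 + 5 + 7 = 26 days.
Gamma(α, β) with Poisson data over total exposure Σt gives posterior Gamma(α+Σx, β+Σt) = Gamma(168, 44).
The posterior predictive for a window of length T is Negative Binomial with variance T·α'·(β'+T)/β'² = 7·168·51/1936 = 7497/242.

7497/242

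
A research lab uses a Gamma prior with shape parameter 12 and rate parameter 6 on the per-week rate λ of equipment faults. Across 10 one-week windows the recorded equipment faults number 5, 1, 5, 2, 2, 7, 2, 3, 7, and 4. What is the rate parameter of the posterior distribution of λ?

16

Total count: 5 + 1 + 5 + 2 + 2 + 7 + 2 + 3 + 7 + 4 = 38.
Total exposure: 10 weeks.
Posterior: α' = 12 + 38 = 50, β' = 6 + 10 = 16.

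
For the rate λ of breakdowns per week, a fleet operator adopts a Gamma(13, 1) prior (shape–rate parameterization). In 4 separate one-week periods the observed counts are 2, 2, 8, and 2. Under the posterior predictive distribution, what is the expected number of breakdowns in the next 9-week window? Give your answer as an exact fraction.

Total count: 2 + 2 + 8 + 2 = 14.
Total exposure: 4 weeks.
By Gamma–Poisson conjugacy, the posterior is Gamma(α + Σx, β + Σt) = Gamma(13 + 14, 1 + 4) = Gamma(27, 5).
Predictive mean over a 9-week window = T·E[λ|data] = 9·27/5 = 243/5.

243/5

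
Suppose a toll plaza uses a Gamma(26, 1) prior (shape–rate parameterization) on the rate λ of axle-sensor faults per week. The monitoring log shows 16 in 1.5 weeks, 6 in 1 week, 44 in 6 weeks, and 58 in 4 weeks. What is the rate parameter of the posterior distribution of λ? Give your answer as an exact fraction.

27/2

Total count: 16 + 6 + 44 + 58 = 124.
Total exposure: 1.5 + 1 + 6 + 4 = 12.5 weeks.
By Gamma–Poisson conjugacy, the posterior is Gamma(α + Σx, β + Σt) = Gamma(26 + 124, 1 + 12.5) = Gamma(150, 27/2).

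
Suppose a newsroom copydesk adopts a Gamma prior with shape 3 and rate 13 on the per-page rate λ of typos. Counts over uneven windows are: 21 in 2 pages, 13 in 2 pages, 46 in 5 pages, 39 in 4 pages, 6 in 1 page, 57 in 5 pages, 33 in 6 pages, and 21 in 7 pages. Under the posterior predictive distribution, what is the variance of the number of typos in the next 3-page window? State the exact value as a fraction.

3824/225

Total count: 21 + 13 + 46 + 39 + 6 + 57 + 33 + 21 = 236.
Total exposure: 2 + 2 + 5 + 4 + 1 + 5 + 6 + 7 = 32 pages.
The Gamma prior is conjugate for the Poisson rate, so λ | data ~ Gamma(3+236, 13+32) = Gamma(239, 45).
The posterior predictive for a window of length T is Negative Binomial with variance T·α'·(β'+T)/β'² = 3·239·48/2025 = 3824/225.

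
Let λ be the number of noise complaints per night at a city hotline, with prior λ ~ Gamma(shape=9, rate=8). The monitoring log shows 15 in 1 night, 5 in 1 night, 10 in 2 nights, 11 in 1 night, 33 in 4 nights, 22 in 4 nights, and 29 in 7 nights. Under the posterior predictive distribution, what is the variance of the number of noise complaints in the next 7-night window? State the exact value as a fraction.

Total count: 15 + 5 + 10 + 11 + 33 + 22 + 29 = 125.
Total exposure: 1 + 1 + 2 + 1 + 4 + 4 + 7 = 20 nights.
Conjugate update: add total count to the shape and total exposure to the rate, giving Gamma(134, 28).
The posterior predictive for a window of length T is Negative Binomial with variance T·α'·(β'+T)/β'² = 7·134·35/784 = 335/8.

335/8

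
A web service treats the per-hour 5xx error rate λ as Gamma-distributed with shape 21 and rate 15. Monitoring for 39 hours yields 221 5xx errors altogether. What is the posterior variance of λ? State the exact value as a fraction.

Total count 221 over total exposure 39 hours.
The Gamma prior is conjugate for the Poisson rate, so λ | data ~ Gamma(21+221, 15+39) = Gamma(242, 54).
Posterior variance = α'/β'² = 242/2916 = 121/1458.

121/1458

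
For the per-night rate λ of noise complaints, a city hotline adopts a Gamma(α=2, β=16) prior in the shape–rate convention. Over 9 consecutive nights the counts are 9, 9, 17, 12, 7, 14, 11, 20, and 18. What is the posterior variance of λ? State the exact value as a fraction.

Total count: 9 + 9 + 17 + 12 + 7 + 14 + 11 + 20 + 18 = 117.
Total exposure: 9 nights.
Conjugate update: add total count to the shape and total exposure to the rate, giving Gamma(119, 25).
Posterior variance = α'/β'² = 119/625.

119/625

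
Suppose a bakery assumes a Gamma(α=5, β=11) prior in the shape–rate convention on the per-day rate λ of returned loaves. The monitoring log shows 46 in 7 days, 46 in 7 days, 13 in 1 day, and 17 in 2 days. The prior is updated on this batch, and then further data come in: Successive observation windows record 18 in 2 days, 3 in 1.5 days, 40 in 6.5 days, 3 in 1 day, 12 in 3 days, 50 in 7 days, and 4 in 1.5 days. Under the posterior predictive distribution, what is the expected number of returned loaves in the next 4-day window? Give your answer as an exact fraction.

Total count: 46 + 46 + 13 + 17 = 122.
Total exposure: 7 + 7 + 1 + 2 = 17 days.
After the first batch: Gamma(5 + 122, 11 + 17) = Gamma(127, 28).
Total count: 18 + 3 + 40 + 3 + 12 + 50 + 4 = 130.
Total exposure: 2 + 1.5 + 6.5 + 1 + 3 + 7 + 1.5 = 22.5 days.
After the second batch: Gamma(127 + 130, 28 + 22.5) = Gamma(257, 101/2).
Predictive mean over a 4-day window = T·E[λ|data] = 4·257/(101/2) = 2056/101.

2056/101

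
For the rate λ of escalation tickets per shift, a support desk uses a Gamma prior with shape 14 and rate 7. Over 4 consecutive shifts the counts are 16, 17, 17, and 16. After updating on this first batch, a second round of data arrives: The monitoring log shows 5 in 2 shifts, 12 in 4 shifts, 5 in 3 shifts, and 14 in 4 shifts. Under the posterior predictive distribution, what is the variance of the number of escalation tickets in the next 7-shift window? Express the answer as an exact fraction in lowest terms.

Total count: 16 + 17 + 17 + 16 = 66.
Total exposure: 4 shifts.
After the first batch: Gamma(14 + 66, 7 + 4) = Gamma(80, 11).
Total count: 5 + 12 + 5 + 14 = 36.
Total exposure: 2 + 4 + 3 + 4 = 13 shifts.
After the second batch: Gamma(80 + 36, 11 + 13) = Gamma(116, 24).
The posterior predictive for a window of length T is Negative Binomial with variance T·α'·(β'+T)/β'² = 7·116·31/576 = 6293/144.

6293/144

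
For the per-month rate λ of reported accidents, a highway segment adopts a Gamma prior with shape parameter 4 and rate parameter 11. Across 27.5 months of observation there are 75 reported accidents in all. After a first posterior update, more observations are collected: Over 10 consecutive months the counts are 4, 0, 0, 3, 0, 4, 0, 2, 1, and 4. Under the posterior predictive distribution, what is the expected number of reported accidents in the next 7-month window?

14

Total count 75 over total exposure 27.5 months.
After the first batch: Gamma(4 + 75, 11 + 27.5) = Gamma(79, 77/2).
Total count: 4 + 0 + 0 + 3 + 0 + 4 + 0 + 2 + 1 + 4 = 18.
Total exposure: 10 months.
After the second batch: Gamma(79 + 18, 77/2 + 10) = Gamma(97, 97/2).
Predictive mean over a 7-month window = T·E[λ|data] = 7·97/(97/2) = 14.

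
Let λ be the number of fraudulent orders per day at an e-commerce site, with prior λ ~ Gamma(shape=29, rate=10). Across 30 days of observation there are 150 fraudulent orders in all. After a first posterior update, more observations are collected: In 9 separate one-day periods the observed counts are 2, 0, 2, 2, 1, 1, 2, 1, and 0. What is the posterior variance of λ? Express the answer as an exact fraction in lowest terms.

Total count 150 over total exposure 30 days.
After the first batch: Gamma(29 + 150, 10 + 30) = Gamma(179, 40).
Total count: 2 + 0 + 2 + 2 + 1 + 1 + 2 + 1 + 0 = 11.
Total exposure: 9 days.
After the second batch: Gamma(179 + 11, 40 + 9) = Gamma(190, 49).
Posterior variance = α'/β'² = 190/2401.

190/2401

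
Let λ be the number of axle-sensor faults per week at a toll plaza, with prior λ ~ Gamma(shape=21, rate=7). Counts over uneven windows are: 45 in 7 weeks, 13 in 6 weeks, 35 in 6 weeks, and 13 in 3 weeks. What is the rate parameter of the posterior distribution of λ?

29

Total count: 45 + 13 + 35 + 13 = 106.
Total exposure: 7 + 6 + 6 + 3 = 22 weeks.
The Gamma prior is conjugate for the Poisson rate, so λ | data ~ Gamma(21+106, 7+22) = Gamma(127, 29).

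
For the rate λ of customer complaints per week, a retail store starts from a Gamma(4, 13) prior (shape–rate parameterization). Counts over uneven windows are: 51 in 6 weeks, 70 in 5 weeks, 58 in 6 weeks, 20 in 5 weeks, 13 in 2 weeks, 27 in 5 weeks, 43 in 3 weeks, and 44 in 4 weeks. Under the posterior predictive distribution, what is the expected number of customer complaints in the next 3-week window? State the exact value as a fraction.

Total count: 51 + 70 + 58 + 20 + 13 + 27 + 43 + 44 = 326.
Total exposure: 6 + 5 + 6 + 5 + 2 + 5 + 3 + 4 = 36 weeks.
Posterior: α' = 4 + 326 = 330, β' = 13 + 36 = 49.
Predictive mean over a 3-week window = T·E[λ|data] = 3·330/49 = 990/49.

990/49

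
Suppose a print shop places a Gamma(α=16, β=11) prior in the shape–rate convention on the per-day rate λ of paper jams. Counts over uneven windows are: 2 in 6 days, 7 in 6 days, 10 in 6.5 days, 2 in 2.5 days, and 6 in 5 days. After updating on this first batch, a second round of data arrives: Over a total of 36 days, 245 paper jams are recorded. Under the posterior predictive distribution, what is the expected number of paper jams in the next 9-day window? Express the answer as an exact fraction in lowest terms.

2592/73

Total count: 2 + 7 + 10 + 2 + 6 = 27.
Total exposure: 6 + 6 + 6.5 + 2.5 + 5 = 26 days.
After the first batch: Gamma(16 + 27, 11 + 26) = Gamma(43, 37).
Total count 245 over total exposure 36 days.
After the second batch: Gamma(43 + 245, 37 + 36) = Gamma(288, 73).
Predictive mean over a 9-day window = T·E[λ|data] = 9·288/73 = 2592/73.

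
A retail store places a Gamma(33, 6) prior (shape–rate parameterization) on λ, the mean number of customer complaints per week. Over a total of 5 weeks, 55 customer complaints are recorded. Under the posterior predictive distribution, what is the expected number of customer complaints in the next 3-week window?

24

Total count 55 over total exposure 5 weeks.
Gamma(α, β) with Poisson data over total exposure Σt gives posterior Gamma(α+Σx, β+Σt) = Gamma(88, 11).
Predictive mean over a 3-week window = T·E[λ|data] = 3·88/11 = 24.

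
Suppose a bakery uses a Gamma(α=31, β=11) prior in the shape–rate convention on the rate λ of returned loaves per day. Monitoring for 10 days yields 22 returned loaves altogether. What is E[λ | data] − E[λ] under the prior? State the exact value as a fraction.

-68/231

Total count 22 over total exposure 10 days.
Conjugate update: add total count to the shape and total exposure to the rate, giving Gamma(53, 21).
Posterior mean = 53/21 = 53/21; prior mean = 31/11 = 31/11. Difference = 53/21 − 31/11 = -68/231.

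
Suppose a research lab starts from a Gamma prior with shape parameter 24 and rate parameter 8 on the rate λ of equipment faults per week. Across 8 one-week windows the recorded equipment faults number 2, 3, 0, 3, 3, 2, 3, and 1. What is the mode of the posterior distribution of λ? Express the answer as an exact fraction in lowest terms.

5/2

Total count: 2 + 3 + 0 + 3 + 3 + 2 + 3 + 1 = 17.
Total exposure: 8 weeks.
Gamma(α, β) with Poisson data over total exposure Σt gives posterior Gamma(α+Σx, β+Σt) = Gamma(41, 16).
Posterior mode = (α'−1)/β' = 40/16 = 5/2.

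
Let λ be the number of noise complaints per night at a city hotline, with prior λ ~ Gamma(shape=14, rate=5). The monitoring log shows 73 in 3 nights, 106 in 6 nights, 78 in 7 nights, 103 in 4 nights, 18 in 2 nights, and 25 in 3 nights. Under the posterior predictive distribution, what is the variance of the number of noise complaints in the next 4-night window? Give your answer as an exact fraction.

4726/75

Total count: 73 + 106 + 78 + 103 + 18 + 25 = 403.
Total exposure: 3 + 6 + 7 + 4 + 2 + 3 = 25 nights.
By Gamma–Poisson conjugacy, the posterior is Gamma(α + Σx, β + Σt) = Gamma(14 + 403, 5 + 25) = Gamma(417, 30).
The posterior predictive for a window of length T is Negative Binomial with variance T·α'·(β'+T)/β'² = 4·417·34/900 = 4726/75.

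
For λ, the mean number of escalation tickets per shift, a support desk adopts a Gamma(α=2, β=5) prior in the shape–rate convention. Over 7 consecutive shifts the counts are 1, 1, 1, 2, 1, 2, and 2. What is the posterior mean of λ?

1

Total count: 1 + 1 + 1 + 2 + 1 + 2 + 2 = 10.
Total exposure: 7 shifts.
Conjugate update: add total count to the shape and total exposure to the rate, giving Gamma(12, 12).
Posterior mean = α'/β' = 12/12 = 1.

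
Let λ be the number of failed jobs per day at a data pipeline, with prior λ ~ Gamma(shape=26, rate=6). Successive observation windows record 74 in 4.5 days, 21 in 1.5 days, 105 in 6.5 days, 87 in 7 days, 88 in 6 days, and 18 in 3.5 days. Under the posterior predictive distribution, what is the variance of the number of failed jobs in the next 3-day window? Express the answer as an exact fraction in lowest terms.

Total count: 74 + 21 + 105 + 87 + 88 + 18 = 393.
Total exposure: 4.5 + 1.5 + 6.5 + 7 + 6 + 3.5 = 29 days.
The Gamma prior is conjugate for the Poisson rate, so λ | data ~ Gamma(26+393, 6+29) = Gamma(419, 35).
The posterior predictive for a window of length T is Negative Binomial with variance T·α'·(β'+T)/β'² = 3·419·38/1225 = 47766/1225.

47766/1225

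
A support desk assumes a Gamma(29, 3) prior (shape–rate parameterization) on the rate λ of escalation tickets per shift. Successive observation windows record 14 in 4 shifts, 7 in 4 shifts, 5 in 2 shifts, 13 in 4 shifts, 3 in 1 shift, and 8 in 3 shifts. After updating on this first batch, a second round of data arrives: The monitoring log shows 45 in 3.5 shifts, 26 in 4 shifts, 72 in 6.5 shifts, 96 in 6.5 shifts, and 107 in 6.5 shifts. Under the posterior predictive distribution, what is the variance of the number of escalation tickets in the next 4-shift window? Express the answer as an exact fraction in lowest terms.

Total count: 14 + 7 + 5 + 13 + 3 + 8 = 50.
Total exposure: 4 + 4 + 2 + 4 + 1 + 3 = 18 shifts.
After the first batch: Gamma(29 + 50, 3 + 18) = Gamma(79, 21).
Total count: 45 + 26 + 72 + 96 + 107 = 346.
Total exposure: 3.5 + 4 + 6.5 + 6.5 + 6.5 = 27 shifts.
After the second batch: Gamma(79 + 346, 21 + 27) = Gamma(425, 48).
The posterior predictive for a window of length T is Negative Binomial with variance T·α'·(β'+T)/β'² = 4·425·52/2304 = 5525/144.

5525/144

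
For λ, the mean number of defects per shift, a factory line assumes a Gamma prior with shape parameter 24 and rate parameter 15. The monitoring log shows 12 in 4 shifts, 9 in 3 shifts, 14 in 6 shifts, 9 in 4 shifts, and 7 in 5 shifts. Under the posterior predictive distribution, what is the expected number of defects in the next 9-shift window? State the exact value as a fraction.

675/37

Total count: 12 + 9 + 14 + 9 + 7 = 51.
Total exposure: 4 + 3 + 6 + 4 + 5 = 22 shifts.
Conjugate update: add total count to the shape and total exposure to the rate, giving Gamma(75, 37).
Predictive mean over a 9-shift window = T·E[λ|data] = 9·75/37 = 675/37.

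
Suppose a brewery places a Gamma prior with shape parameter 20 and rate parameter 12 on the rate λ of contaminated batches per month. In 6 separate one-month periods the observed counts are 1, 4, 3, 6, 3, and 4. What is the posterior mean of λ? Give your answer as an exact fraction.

Total count: 1 + 4 + 3 + 6 + 3 + 4 = 21.
Total exposure: 6 months.
By Gamma–Poisson conjugacy, the posterior is Gamma(α + Σx, β + Σt) = Gamma(20 + 21, 12 + 6) = Gamma(41, 18).
Posterior mean = α'/β' = 41/18.

41/18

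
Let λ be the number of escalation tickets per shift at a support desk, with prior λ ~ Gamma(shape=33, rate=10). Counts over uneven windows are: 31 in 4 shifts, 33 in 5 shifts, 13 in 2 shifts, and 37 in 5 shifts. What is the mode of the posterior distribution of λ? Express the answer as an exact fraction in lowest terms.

Total count: 31 + 33 + 13 + 37 = 114.
Total exposure: 4 + 5 + 2 + 5 = 16 shifts.
The Gamma prior is conjugate for the Poisson rate, so λ | data ~ Gamma(33+114, 10+16) = Gamma(147, 26).
Posterior mode = (α'−1)/β' = 146/26 = 73/13.

73/13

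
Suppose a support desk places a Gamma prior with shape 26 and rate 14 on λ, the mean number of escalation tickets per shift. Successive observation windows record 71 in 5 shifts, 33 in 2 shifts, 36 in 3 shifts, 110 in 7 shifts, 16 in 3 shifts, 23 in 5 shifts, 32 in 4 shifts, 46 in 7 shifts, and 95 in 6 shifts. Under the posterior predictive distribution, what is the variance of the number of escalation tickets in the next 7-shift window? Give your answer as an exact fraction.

549/8

Total count: 71 + 33 + 36 + 110 + 16 + 23 + 32 + 46 + 95 = 462.
Total exposure: 5 + 2 + 3 + 7 + 3 + 5 + 4 + 7 + 6 = 42 shifts.
By Gamma–Poisson conjugacy, the posterior is Gamma(α + Σx, β + Σt) = Gamma(26 + 462, 14 + 42) = Gamma(488, 56).
The posterior predictive for a window of length T is Negative Binomial with variance T·α'·(β'+T)/β'² = 7·488·63/3136 = 549/8.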